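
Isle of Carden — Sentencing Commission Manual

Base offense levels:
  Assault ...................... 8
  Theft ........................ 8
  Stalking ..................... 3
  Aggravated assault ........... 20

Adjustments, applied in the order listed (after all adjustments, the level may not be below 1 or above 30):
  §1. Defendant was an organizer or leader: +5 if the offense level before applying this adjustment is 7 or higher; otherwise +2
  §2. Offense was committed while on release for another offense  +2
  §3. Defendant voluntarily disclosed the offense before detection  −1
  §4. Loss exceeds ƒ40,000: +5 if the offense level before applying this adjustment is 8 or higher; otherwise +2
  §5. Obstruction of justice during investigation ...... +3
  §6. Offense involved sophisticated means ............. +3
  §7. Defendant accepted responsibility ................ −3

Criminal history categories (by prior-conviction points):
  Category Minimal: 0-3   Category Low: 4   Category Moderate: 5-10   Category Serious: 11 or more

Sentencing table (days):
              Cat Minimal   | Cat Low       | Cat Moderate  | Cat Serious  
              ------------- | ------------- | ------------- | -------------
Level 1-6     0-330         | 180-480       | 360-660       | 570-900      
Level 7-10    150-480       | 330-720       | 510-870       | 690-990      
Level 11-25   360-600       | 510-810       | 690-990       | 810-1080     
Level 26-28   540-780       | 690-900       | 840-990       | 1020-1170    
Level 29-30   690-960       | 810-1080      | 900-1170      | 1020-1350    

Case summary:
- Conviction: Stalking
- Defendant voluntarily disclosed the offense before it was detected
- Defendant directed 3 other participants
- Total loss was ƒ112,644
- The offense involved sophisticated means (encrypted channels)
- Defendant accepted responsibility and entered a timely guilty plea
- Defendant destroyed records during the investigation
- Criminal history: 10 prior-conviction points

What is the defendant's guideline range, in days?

Base offense level for stalking: 3.
§1 applies (level before this adjustment is 3 < 7, so +2): 3 + 2 = 5.
§3 applies: 5 − 1 = 4.
§4 applies (level before this adjustment is 4 < 8, so +2): 4 + 2 = 6.
§5 applies: 6 + 3 = 9.
§6 applies: 9 + 3 = 12.
§7 applies: 12 − 3 = 9.
Final offense level: 9.
Criminal history: 10 prior points → Category Moderate (5-10).
Level 9 falls in the 7-10 band.
Grid: Level 7-10 × Category Moderate = 510-870 days.

510-870 days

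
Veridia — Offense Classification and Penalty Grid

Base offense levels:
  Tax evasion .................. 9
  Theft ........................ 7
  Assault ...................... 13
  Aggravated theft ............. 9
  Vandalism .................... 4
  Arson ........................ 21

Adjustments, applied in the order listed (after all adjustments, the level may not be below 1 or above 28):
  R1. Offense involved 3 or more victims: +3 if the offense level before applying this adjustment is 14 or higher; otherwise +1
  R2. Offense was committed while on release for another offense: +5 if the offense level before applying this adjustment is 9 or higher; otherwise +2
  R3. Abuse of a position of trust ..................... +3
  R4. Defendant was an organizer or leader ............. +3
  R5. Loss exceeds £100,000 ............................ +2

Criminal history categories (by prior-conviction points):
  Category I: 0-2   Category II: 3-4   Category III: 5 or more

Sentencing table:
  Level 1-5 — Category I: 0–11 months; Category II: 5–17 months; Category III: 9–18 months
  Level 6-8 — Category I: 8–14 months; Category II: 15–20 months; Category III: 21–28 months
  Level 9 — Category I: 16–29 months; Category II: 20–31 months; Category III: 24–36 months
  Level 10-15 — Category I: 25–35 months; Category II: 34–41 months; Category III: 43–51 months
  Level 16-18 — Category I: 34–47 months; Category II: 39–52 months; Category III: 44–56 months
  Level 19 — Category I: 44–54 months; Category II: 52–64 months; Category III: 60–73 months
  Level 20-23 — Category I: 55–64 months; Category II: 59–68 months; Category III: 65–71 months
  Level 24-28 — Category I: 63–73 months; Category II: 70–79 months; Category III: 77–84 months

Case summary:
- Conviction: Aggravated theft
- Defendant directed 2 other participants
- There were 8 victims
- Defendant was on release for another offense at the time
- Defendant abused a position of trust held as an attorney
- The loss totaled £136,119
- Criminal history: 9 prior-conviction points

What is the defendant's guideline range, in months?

65-71 months

Base offense level for aggravated theft: 9.
R1 applies (level before this adjustment is 9 < 14, so +1): 9 + 1 = 10.
R2 applies (level before this adjustment is 10 ≥ 9, so +5): 10 + 5 = 15.
R3 applies: 15 + 3 = 18.
R4 applies: 18 + 3 = 21.
R5 applies: 21 + 2 = 23.
Final offense level: 23.
Criminal history: 9 prior points → Category III (5+).
Level 23 falls in the 20-23 band.
Grid: Level 20-23 × Category III = 65-71 months.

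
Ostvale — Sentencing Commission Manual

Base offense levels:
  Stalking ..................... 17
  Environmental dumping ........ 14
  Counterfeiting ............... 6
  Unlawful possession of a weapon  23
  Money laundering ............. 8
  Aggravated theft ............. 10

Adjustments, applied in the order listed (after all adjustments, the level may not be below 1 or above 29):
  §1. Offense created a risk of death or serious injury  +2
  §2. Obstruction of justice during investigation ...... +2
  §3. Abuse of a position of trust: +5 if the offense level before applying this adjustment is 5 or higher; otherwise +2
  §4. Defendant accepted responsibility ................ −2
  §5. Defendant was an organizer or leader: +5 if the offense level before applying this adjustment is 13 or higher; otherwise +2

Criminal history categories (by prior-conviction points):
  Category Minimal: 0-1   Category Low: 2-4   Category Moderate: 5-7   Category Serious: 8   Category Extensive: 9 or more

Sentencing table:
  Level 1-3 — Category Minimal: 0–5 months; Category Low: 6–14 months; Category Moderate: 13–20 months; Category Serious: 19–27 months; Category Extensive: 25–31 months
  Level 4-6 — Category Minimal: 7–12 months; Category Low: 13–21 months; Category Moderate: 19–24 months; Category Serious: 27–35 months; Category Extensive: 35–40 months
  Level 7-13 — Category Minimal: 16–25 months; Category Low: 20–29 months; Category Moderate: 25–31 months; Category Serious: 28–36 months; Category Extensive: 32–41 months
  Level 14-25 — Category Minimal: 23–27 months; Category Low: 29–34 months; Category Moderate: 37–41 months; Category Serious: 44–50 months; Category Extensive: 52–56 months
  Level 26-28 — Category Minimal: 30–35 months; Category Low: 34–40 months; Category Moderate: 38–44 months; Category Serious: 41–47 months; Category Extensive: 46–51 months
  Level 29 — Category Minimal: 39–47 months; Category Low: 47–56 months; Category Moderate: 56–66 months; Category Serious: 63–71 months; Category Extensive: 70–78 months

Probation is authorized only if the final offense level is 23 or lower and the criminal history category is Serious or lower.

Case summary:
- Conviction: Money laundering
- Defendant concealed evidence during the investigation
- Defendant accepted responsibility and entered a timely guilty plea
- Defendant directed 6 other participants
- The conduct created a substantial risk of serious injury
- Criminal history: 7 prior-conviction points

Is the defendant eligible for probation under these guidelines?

Base offense level for money laundering: 8.
§1 applies: 8 + 2 = 10.
§2 applies: 10 + 2 = 12.
§3 does not apply.
§4 applies: 12 − 2 = 10.
§5 applies (level before this adjustment is 10 < 13, so +2): 10 + 2 = 12.
Final offense level: 12.
Criminal history: 7 prior points → Category Moderate (5-7).
Level 12 falls in the 7-13 band.
Grid: Level 7-13 × Category Moderate = 25-31 months.
Probation check: level 12 ≤ 23 and category Moderate ≤ Serious → eligible.

Yes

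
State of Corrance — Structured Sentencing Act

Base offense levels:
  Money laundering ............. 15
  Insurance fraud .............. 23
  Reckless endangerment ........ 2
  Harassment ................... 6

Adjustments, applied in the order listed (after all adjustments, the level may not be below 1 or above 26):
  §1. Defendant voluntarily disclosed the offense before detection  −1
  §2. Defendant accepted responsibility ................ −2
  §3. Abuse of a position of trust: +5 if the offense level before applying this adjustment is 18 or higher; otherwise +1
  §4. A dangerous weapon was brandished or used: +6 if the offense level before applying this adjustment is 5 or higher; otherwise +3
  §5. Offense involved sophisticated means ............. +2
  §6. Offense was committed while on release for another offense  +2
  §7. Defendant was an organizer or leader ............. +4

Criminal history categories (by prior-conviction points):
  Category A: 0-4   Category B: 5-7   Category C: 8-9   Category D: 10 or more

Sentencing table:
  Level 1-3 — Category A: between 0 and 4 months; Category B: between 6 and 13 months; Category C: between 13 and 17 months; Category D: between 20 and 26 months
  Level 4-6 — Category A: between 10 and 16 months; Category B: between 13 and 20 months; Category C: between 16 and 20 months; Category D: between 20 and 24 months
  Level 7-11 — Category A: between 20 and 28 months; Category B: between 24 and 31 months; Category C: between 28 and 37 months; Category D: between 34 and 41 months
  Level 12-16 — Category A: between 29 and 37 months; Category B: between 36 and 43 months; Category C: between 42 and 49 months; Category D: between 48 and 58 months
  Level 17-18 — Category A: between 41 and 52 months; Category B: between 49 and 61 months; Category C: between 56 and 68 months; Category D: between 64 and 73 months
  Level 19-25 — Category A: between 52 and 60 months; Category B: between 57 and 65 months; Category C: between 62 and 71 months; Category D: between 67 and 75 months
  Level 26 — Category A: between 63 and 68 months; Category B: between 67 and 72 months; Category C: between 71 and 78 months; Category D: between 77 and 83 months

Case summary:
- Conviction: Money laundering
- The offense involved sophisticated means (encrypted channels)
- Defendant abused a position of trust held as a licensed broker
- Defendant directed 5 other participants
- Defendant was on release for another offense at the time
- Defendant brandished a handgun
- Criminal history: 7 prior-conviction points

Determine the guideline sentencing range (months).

67-72 months

Base offense level for money laundering: 15.
§3 applies (level before this adjustment is 15 < 18, so +1): 15 + 1 = 16.
§4 applies (level before this adjustment is 16 ≥ 5, so +6): 16 + 6 = 22.
§5 applies: 22 + 2 = 24.
§6 applies: 24 + 2 = 26.
§7 applies: 26 + 4 = 30.
Level 30 exceeds the maximum of 26; capped at 26.
Final offense level: 26.
Criminal history: 7 prior points → Category B (5-7).
Level 26 falls in the 26 band.
Grid: Level 26 × Category B = 67-72 months.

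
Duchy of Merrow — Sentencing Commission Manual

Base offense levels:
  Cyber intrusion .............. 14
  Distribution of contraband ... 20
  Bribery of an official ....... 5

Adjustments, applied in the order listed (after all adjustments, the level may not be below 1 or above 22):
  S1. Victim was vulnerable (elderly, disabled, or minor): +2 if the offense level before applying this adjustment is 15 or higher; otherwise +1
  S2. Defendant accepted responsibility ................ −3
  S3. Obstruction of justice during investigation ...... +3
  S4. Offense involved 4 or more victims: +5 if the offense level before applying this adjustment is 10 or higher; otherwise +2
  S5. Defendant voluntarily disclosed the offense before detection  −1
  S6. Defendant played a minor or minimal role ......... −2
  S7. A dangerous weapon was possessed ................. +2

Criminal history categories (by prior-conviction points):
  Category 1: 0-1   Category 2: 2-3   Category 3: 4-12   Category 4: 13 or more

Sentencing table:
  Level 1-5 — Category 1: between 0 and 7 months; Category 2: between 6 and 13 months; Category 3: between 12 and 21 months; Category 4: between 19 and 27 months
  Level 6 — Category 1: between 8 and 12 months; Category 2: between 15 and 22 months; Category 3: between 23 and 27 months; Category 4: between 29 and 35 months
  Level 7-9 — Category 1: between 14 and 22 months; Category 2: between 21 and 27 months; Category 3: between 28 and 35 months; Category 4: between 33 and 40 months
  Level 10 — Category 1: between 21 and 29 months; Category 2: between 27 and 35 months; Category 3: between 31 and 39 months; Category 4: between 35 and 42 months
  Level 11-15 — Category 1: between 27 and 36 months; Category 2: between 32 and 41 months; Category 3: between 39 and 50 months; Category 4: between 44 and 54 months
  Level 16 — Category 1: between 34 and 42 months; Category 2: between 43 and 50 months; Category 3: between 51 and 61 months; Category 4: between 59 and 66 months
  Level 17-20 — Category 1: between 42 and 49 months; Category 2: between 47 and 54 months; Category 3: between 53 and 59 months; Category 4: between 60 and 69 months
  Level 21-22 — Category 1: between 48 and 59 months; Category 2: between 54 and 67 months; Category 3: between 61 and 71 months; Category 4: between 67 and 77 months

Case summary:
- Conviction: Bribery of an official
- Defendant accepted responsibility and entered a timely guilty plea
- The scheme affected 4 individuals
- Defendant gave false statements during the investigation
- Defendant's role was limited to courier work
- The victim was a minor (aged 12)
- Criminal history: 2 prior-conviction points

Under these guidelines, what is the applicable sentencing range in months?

15-22 months

Base offense level for bribery of an official: 5.
S1 applies (level before this adjustment is 5 < 15, so +1): 5 + 1 = 6.
S2 applies: 6 − 3 = 3.
S3 applies: 3 + 3 = 6.
S4 applies (level before this adjustment is 6 < 10, so +2): 6 + 2 = 8.
S5 does not apply.
S6 applies: 8 − 2 = 6.
S7 does not apply.
Final offense level: 6.
Criminal history: 2 prior points → Category 2 (2-3).
Level 6 falls in the 6 band.
Grid: Level 6 × Category 2 = 15-22 months.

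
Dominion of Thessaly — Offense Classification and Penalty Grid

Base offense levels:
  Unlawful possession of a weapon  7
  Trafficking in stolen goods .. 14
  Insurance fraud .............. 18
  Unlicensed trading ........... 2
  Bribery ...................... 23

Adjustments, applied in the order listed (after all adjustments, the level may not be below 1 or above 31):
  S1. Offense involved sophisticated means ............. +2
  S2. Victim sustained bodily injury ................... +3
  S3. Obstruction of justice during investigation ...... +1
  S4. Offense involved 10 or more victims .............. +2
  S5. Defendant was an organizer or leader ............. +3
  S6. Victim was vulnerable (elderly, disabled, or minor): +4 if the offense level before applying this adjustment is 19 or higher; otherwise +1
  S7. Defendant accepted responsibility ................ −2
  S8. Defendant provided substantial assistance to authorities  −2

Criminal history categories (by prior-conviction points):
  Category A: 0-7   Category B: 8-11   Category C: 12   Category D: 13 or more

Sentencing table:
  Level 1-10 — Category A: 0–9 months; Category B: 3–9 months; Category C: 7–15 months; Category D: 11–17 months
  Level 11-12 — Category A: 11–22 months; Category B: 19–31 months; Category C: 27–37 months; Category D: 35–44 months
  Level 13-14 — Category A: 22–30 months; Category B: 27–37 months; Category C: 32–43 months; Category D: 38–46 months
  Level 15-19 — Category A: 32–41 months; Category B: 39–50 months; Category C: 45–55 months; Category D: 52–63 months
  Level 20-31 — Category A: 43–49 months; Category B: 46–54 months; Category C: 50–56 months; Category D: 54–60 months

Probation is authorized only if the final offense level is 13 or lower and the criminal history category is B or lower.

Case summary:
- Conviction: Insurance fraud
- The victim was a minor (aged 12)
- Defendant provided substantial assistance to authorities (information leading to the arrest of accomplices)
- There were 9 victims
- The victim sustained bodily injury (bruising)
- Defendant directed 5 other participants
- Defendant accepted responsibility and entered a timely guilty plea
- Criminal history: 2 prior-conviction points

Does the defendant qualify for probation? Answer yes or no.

No

Base offense level for insurance fraud: 18.
S1 does not apply.
S2 applies: 18 + 3 = 21.
S3 does not apply.
S4 does not apply.
S5 applies: 21 + 3 = 24.
S6 applies (level before this adjustment is 24 ≥ 19, so +4): 24 + 4 = 28.
S7 applies: 28 − 2 = 26.
S8 applies: 26 − 2 = 24.
Final offense level: 24.
Criminal history: 2 prior points → Category A (0-7).
Level 24 falls in the 20-31 band.
Grid: Level 20-31 × Category A = 43-49 months.
Probation check: level 24 > 13 and category A ≤ B → not eligible.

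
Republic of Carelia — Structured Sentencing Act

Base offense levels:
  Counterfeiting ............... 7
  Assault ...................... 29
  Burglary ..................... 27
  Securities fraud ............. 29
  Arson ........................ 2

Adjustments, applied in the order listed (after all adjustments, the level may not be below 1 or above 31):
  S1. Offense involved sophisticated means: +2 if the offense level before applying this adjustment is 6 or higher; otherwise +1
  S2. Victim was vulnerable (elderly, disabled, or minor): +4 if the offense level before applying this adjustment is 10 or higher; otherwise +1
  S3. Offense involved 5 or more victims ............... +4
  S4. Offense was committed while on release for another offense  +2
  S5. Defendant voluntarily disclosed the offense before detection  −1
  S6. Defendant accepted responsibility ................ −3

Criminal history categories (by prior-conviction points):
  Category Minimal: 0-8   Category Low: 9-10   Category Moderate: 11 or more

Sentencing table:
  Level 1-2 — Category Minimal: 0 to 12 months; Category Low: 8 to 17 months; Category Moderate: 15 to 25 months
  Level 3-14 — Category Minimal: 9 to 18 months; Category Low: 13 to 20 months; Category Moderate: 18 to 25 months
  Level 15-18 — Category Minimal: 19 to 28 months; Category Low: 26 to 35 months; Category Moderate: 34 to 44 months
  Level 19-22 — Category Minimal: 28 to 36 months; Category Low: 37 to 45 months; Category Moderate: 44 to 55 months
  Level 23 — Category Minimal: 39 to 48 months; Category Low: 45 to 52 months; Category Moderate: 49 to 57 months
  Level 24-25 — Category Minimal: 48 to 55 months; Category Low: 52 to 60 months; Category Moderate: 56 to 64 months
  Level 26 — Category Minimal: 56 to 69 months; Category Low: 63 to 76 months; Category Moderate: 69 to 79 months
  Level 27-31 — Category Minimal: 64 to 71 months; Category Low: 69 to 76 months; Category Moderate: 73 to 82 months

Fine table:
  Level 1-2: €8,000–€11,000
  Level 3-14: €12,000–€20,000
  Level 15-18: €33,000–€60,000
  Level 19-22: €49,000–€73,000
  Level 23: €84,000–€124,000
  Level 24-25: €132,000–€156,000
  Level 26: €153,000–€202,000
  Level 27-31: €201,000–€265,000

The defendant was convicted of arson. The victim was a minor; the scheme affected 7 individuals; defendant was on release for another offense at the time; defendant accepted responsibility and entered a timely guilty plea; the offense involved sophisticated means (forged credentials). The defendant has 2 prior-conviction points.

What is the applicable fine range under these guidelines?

Base offense level for arson: 2.
S1 applies (level before this adjustment is 2 < 6, so +1): 2 + 1 = 3.
S2 applies (level before this adjustment is 3 < 10, so +1): 3 + 1 = 4.
S3 applies: 4 + 4 = 8.
S4 applies: 8 + 2 = 10.
S5 does not apply.
S6 applies: 10 − 3 = 7.
Final offense level: 7.
Level 7 falls in the 3-14 band.
Fine table: Level 3-14 → €12,000–€20,000.

€12,000–€20,000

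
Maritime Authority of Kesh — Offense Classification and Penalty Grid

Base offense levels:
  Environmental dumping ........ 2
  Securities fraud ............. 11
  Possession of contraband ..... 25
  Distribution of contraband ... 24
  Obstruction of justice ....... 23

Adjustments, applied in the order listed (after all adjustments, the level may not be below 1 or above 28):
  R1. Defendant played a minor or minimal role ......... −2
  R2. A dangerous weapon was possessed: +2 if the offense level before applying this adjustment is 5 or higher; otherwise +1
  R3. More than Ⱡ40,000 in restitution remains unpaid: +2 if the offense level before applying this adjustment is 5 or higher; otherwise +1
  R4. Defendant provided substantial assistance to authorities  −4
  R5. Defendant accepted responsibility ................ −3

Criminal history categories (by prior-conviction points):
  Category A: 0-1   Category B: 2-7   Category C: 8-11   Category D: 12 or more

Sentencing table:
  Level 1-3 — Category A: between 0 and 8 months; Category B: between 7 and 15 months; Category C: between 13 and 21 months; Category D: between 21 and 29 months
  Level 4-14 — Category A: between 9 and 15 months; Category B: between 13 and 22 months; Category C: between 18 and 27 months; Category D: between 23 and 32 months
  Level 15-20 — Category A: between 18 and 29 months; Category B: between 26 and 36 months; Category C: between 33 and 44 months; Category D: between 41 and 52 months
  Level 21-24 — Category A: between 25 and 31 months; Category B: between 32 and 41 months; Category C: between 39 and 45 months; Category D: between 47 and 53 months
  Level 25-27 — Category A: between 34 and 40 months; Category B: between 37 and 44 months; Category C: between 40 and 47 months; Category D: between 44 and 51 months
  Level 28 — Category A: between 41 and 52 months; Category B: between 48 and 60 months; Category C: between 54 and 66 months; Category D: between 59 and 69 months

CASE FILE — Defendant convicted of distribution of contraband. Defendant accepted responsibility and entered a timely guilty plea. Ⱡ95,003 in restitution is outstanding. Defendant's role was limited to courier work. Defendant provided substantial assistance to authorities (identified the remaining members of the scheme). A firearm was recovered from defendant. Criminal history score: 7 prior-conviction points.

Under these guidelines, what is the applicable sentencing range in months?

Base offense level for distribution of contraband: 24.
R1 applies: 24 − 2 = 22.
R2 applies (level before this adjustment is 22 ≥ 5, so +2): 22 + 2 = 24.
R3 applies (level before this adjustment is 24 ≥ 5, so +2): 24 + 2 = 26.
R4 applies: 26 − 4 = 22.
R5 applies: 22 − 3 = 19.
Final offense level: 19.
Criminal history: 7 prior points → Category B (2-7).
Level 19 falls in the 15-20 band.
Grid: Level 15-20 × Category B = 26-36 months.

26-36 months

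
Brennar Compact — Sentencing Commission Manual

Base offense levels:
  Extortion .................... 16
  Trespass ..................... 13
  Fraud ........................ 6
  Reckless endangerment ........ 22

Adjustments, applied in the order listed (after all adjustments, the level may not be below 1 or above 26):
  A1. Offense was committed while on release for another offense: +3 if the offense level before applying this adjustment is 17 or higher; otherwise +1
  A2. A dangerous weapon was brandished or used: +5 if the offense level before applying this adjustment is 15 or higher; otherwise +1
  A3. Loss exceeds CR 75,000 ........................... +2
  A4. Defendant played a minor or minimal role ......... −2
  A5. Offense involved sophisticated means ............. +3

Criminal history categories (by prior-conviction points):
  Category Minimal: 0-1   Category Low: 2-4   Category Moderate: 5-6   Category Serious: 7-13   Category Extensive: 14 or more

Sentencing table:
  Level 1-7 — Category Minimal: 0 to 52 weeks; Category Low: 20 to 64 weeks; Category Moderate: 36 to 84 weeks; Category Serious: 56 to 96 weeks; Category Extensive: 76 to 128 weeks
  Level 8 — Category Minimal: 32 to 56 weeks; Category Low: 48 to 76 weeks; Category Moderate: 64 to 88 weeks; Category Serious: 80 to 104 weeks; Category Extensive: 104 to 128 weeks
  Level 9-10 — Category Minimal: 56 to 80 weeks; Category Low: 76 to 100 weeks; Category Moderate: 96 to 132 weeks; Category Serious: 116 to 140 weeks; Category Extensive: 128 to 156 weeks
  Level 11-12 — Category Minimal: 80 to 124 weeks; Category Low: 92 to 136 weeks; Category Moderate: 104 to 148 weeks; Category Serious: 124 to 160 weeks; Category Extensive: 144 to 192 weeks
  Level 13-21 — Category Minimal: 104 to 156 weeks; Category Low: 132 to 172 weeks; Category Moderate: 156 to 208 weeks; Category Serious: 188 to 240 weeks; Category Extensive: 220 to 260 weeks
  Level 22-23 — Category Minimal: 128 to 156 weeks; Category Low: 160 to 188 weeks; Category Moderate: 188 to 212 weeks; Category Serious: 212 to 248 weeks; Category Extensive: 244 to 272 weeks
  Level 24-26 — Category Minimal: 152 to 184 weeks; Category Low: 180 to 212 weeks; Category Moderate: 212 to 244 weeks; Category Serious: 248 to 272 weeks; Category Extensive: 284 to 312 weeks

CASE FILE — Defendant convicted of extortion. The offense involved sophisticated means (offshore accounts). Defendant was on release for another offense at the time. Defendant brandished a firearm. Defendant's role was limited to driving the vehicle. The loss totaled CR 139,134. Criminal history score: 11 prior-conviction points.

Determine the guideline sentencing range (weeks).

Base offense level for extortion: 16.
A1 applies (level before this adjustment is 16 < 17, so +1): 16 + 1 = 17.
A2 applies (level before this adjustment is 17 ≥ 15, so +5): 17 + 5 = 22.
A3 applies: 22 + 2 = 24.
A4 applies: 24 − 2 = 22.
A5 applies: 22 + 3 = 25.
Final offense level: 25.
Criminal history: 11 prior points → Category Serious (7-13).
Level 25 falls in the 24-26 band.
Grid: Level 24-26 × Category Serious = 248-272 weeks.

248-272 weeks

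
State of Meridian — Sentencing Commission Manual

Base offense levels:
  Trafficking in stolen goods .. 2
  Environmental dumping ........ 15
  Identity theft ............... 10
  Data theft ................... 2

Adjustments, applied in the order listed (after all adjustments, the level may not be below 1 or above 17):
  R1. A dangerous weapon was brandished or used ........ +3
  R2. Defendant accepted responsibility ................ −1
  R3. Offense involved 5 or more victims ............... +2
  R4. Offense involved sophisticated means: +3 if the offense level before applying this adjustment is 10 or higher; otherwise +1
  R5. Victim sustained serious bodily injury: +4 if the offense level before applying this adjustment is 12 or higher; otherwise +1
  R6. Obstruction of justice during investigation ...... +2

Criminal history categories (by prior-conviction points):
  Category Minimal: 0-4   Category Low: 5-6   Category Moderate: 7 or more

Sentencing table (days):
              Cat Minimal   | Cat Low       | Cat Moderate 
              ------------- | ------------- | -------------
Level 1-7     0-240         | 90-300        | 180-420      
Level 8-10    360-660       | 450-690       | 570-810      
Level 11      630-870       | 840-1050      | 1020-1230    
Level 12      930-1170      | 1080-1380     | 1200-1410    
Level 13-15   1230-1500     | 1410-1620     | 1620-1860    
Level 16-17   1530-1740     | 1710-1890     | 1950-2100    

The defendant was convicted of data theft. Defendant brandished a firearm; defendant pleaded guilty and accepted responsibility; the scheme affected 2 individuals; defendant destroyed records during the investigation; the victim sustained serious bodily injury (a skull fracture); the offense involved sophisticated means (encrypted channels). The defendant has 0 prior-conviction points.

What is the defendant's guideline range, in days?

Base offense level for data theft: 2.
R1 applies: 2 + 3 = 5.
R2 applies: 5 − 1 = 4.
R3 does not apply.
R4 applies (level before this adjustment is 4 < 10, so +1): 4 + 1 = 5.
R5 applies (level before this adjustment is 5 < 12, so +1): 5 + 1 = 6.
R6 applies: 6 + 2 = 8.
Final offense level: 8.
Criminal history: 0 prior points → Category Minimal (0-4).
Level 8 falls in the 8-10 band.
Grid: Level 8-10 × Category Minimal = 360-660 days.

360-660 days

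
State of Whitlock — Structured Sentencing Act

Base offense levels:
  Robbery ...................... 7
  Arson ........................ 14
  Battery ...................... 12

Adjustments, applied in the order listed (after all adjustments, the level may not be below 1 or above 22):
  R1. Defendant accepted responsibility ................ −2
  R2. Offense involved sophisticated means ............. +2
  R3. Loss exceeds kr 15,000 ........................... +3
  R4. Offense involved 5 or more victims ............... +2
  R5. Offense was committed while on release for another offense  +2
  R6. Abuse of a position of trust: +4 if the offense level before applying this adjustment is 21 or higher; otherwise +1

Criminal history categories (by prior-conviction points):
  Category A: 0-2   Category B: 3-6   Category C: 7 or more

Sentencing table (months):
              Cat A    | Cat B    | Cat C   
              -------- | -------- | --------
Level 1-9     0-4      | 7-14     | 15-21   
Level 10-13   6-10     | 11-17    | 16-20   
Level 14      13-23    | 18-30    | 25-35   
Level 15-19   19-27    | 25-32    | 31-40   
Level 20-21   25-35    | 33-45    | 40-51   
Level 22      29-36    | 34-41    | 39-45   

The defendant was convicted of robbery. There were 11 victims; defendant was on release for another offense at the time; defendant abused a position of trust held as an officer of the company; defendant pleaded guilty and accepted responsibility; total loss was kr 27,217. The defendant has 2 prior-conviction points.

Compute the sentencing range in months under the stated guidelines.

Base offense level for robbery: 7.
R1 applies: 7 − 2 = 5.
R2 does not apply.
R3 applies: 5 + 3 = 8.
R4 applies: 8 + 2 = 10.
R5 applies: 10 + 2 = 12.
R6 applies (level before this adjustment is 12 < 21, so +1): 12 + 1 = 13.
Final offense level: 13.
Criminal history: 2 prior points → Category A (0-2).
Level 13 falls in the 10-13 band.
Grid: Level 10-13 × Category A = 6-10 months.

6-10 months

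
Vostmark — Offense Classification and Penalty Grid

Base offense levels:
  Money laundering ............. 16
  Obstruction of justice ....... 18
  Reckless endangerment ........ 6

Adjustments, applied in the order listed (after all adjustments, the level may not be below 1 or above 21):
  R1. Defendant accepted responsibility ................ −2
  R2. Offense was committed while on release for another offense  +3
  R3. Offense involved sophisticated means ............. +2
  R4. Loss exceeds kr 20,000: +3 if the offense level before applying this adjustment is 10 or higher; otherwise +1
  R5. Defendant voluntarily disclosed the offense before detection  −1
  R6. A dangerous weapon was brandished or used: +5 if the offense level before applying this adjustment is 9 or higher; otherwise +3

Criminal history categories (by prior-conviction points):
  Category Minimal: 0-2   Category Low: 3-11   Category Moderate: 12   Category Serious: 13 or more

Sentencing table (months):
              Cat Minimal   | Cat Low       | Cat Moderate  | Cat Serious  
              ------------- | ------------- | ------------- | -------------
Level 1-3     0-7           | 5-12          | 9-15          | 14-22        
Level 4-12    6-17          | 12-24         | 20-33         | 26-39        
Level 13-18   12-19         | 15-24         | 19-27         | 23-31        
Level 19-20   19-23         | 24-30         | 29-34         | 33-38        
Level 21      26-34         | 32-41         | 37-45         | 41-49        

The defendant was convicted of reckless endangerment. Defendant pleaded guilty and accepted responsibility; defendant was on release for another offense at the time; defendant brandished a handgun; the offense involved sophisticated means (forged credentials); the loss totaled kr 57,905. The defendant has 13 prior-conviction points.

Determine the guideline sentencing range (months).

23-31 months

Base offense level for reckless endangerment: 6.
R1 applies: 6 − 2 = 4.
R2 applies: 4 + 3 = 7.
R3 applies: 7 + 2 = 9.
R4 applies (level before this adjustment is 9 < 10, so +1): 9 + 1 = 10.
R6 applies (level before this adjustment is 10 ≥ 9, so +5): 10 + 5 = 15.
Final offense level: 15.
Criminal history: 13 prior points → Category Serious (13+).
Level 15 falls in the 13-18 band.
Grid: Level 13-18 × Category Serious = 23-31 months.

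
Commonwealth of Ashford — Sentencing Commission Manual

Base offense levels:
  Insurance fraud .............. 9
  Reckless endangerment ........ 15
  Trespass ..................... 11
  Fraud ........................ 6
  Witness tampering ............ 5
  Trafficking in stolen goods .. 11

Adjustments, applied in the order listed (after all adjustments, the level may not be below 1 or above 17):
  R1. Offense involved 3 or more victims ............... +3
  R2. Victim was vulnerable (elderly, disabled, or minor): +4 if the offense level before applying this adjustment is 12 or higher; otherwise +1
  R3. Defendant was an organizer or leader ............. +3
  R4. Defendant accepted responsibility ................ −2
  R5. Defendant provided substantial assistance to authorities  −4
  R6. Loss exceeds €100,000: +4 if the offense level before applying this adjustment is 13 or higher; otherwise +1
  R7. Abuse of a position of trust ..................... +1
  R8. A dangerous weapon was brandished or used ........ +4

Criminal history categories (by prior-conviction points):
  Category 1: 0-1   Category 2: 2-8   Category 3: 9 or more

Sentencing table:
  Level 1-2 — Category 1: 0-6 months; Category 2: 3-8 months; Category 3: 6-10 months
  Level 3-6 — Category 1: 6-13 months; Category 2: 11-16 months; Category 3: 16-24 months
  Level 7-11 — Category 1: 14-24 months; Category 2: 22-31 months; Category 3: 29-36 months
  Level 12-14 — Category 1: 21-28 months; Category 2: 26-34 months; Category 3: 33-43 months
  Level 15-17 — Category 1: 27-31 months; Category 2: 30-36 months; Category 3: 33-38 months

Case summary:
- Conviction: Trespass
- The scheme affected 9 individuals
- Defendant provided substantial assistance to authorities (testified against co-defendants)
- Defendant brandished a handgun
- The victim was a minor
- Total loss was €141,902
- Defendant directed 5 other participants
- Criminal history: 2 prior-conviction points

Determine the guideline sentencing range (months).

30-36 months

Base offense level for trespass: 11.
R1 applies: 11 + 3 = 14.
R2 applies (level before this adjustment is 14 ≥ 12, so +4): 14 + 4 = 18.
R3 applies: 18 + 3 = 21.
R4 does not apply.
R5 applies: 21 − 4 = 17.
R6 applies (level before this adjustment is 17 ≥ 13, so +4): 17 + 4 = 21.
R7 does not apply.
R8 applies: 21 + 4 = 25.
Level 25 exceeds the maximum of 17; capped at 17.
Final offense level: 17.
Criminal history: 2 prior points → Category 2 (2-8).
Level 17 falls in the 15-17 band.
Grid: Level 15-17 × Category 2 = 30-36 months.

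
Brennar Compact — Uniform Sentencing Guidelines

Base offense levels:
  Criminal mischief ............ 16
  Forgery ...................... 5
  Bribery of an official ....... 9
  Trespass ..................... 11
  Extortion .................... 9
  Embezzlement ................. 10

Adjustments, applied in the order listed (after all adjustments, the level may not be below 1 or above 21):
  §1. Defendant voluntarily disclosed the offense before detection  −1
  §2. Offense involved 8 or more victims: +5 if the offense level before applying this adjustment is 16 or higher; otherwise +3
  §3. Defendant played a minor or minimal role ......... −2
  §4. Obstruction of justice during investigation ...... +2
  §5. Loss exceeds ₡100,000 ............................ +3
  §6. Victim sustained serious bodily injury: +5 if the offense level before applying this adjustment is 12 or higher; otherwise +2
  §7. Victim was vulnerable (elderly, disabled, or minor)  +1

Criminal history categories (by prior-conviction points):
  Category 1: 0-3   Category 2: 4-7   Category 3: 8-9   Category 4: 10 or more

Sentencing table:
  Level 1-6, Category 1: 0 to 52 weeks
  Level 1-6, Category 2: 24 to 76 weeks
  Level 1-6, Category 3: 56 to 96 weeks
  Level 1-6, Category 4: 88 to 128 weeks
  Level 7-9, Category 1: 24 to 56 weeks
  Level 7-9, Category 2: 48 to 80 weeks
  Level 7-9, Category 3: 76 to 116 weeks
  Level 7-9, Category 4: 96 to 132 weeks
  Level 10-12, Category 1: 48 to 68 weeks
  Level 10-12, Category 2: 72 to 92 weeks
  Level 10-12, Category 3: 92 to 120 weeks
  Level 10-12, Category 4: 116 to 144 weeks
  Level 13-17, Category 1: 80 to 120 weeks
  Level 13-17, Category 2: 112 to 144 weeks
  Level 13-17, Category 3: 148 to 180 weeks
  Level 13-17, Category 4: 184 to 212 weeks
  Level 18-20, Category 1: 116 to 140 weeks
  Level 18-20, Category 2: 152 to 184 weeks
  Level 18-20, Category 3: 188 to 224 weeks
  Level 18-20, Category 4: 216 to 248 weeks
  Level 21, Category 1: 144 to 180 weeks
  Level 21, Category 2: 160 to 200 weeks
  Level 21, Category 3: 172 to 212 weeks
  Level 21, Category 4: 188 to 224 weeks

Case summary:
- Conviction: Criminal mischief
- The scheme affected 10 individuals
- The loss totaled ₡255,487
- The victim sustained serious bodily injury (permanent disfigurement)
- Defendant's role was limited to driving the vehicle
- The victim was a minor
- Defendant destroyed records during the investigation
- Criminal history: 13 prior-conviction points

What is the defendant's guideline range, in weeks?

188-224 weeks

Base offense level for criminal mischief: 16.
§1 does not apply.
§2 applies (level before this adjustment is 16 ≥ 16, so +5): 16 + 5 = 21.
§3 applies: 21 − 2 = 19.
§4 applies: 19 + 2 = 21.
§5 applies: 21 + 3 = 24.
§6 applies (level before this adjustment is 24 ≥ 12, so +5): 24 + 5 = 29.
§7 applies: 29 + 1 = 30.
Level 30 exceeds the maximum of 21; capped at 21.
Final offense level: 21.
Criminal history: 13 prior points → Category 4 (10+).
Level 21 falls in the 21 band.
Grid: Level 21 × Category 4 = 188-224 weeks.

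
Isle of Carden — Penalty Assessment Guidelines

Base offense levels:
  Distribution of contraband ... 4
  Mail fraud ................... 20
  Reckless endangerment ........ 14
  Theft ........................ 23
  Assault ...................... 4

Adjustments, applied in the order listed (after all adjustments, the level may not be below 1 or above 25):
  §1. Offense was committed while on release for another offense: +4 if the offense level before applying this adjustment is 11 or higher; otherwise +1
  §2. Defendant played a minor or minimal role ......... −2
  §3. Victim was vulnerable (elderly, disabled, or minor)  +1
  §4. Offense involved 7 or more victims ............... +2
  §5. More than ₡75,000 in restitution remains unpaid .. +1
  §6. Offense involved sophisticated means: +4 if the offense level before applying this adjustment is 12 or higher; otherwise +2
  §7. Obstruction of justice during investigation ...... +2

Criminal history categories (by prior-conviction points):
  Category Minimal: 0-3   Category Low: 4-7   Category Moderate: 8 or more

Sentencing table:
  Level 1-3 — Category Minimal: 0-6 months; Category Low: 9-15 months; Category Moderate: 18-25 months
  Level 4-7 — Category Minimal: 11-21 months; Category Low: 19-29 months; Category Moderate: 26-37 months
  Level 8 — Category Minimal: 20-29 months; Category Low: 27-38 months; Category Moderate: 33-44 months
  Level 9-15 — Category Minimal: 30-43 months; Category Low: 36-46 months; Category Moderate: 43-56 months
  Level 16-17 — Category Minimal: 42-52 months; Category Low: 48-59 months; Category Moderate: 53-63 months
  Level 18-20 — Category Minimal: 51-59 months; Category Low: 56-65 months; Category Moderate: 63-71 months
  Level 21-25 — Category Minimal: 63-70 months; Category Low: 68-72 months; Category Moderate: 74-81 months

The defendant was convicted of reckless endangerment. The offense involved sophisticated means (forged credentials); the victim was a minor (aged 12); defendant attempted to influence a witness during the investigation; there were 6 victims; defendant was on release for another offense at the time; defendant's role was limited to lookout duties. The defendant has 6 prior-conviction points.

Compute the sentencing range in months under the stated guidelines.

Base offense level for reckless endangerment: 14.
§1 applies (level before this adjustment is 14 ≥ 11, so +4): 14 + 4 = 18.
§2 applies: 18 − 2 = 16.
§3 applies: 16 + 1 = 17.
§4 does not apply.
§5 does not apply.
§6 applies (level before this adjustment is 17 ≥ 12, so +4): 17 + 4 = 21.
§7 applies: 21 + 2 = 23.
Final offense level: 23.
Criminal history: 6 prior points → Category Low (4-7).
Level 23 falls in the 21-25 band.
Grid: Level 21-25 × Category Low = 68-72 months.

68-72 months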